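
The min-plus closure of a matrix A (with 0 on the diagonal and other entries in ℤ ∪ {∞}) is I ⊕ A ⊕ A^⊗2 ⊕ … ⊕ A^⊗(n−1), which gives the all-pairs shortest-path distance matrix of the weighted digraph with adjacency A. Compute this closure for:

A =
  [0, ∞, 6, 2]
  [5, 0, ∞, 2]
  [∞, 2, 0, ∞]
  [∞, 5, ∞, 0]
Closure =
  [0, 7, 6, 2]
  [5, 0, 11, 2]
  [7, 2, 0, 4]
  [10, 5, 16, 0]

This is the Floyd-Warshall all-pairs shortest-path computation. For each intermediate vertex k = 0, 1, …, 3, update dist[i][j] ← min(dist[i][j], dist[i][k] + dist[k][j]). The final matrix gives, for each (i, j), the minimum total weight of any directed path from i to j (possibly empty when i = j).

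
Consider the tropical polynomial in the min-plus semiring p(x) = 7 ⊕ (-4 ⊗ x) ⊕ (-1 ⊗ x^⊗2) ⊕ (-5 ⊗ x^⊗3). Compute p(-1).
p(-1) = -8

A tropical monomial a ⊗ x^⊗i evaluates to a + i · x. Evaluating each term at x = -1:
  Term 0 contributes 7 + 0 · -1 = 7
  Term 1 contributes -4 + 1 · -1 = -5
  Term 2 contributes -1 + 2 · -1 = -3
  Term 3 contributes -5 + 3 · -1 = -8
p(-1) = ⊕ of these = min[7, -5, -3, -8] = -8.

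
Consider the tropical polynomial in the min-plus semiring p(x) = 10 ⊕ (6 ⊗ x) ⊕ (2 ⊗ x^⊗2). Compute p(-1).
p(-1) = 0

A tropical monomial a ⊗ x^⊗i evaluates to a + i · x. Evaluating each term at x = -1:
  Term 0 contributes 10 + 0 · -1 = 10
  Term 1 contributes 6 + 1 · -1 = 5
  Term 2 contributes 2 + 2 · -1 = 0
p(-1) = ⊕ of these = min[10, 5, 0] = 0.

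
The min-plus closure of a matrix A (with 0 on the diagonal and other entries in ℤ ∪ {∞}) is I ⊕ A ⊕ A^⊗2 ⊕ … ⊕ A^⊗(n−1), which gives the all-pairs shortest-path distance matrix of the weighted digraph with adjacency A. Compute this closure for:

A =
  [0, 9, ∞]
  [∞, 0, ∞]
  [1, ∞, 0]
Closure =
  [0, 9, ∞]
  [∞, 0, ∞]
  [1, 10, 0]

This is the Floyd-Warshall all-pairs shortest-path computation. For each intermediate vertex k = 0, 1, …, 2, update dist[i][j] ← min(dist[i][j], dist[i][k] + dist[k][j]). The final matrix gives, for each (i, j), the minimum total weight of any directed path from i to j (possibly empty when i = j).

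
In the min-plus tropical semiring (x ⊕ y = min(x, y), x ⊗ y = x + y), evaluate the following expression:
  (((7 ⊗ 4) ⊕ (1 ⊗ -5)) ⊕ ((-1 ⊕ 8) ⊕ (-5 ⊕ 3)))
(((7 ⊗ 4) ⊕ (1 ⊗ -5)) ⊕ ((-1 ⊕ 8) ⊕ (-5 ⊕ 3))) = -5

Expand innermost to outermost. Recall ⊕ takes the minimum of its arguments and ⊗ takes their sum. Working out the expression (((7 ⊗ 4) ⊕ (1 ⊗ -5)) ⊕ ((-1 ⊕ 8) ⊕ (-5 ⊕ 3))) gives -5.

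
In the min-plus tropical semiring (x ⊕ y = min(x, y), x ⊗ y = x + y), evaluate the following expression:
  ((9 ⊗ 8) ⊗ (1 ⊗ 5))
((9 ⊗ 8) ⊗ (1 ⊗ 5)) = 23

Expand innermost to outermost. Recall ⊕ takes the minimum of its arguments and ⊗ takes their sum. Working out the expression ((9 ⊗ 8) ⊗ (1 ⊗ 5)) gives 23.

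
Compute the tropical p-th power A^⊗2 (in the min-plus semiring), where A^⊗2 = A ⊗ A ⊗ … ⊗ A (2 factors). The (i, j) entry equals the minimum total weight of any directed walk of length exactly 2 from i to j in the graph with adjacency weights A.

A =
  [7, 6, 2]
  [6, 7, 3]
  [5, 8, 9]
A^⊗2 =
  [7, 10, 9]
  [8, 11, 8]
  [12, 11, 7]

Each entry (A^⊗2)_ij equals the minimum over all length-2 walks i = v_0 → v_1 → … → v_2 = j of Σ_t A[v_t][v_{t+1}]. For example, for (i, j) = (0, 2) we minimise over 3 possible intermediate vertex sequences; the minimum is 9, attained along the walk 0 → 0 → 2.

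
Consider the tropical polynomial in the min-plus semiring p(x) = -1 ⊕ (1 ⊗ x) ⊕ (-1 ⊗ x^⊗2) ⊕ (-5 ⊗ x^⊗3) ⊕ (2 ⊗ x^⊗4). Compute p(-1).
p(-1) = -8

A tropical monomial a ⊗ x^⊗i evaluates to a + i · x. Evaluating each term at x = -1:
  Term 0 contributes -1 + 0 · -1 = -1
  Term 1 contributes 1 + 1 · -1 = 0
  Term 2 contributes -1 + 2 · -1 = -3
  Term 3 contributes -5 + 3 · -1 = -8
  Term 4 contributes 2 + 4 · -1 = -2
p(-1) = ⊕ of these = min[-1, 0, -3, -8, -2] = -8.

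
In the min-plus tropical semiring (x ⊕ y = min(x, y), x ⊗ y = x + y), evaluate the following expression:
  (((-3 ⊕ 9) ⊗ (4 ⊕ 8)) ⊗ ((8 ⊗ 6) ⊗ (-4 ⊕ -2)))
(((-3 ⊕ 9) ⊗ (4 ⊕ 8)) ⊗ ((8 ⊗ 6) ⊗ (-4 ⊕ -2))) = 11

Expand innermost to outermost. Recall ⊕ takes the minimum of its arguments and ⊗ takes their sum. Working out the expression (((-3 ⊕ 9) ⊗ (4 ⊕ 8)) ⊗ ((8 ⊗ 6) ⊗ (-4 ⊕ -2))) gives 11.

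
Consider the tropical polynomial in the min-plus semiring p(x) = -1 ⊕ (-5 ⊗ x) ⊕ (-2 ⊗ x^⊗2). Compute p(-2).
p(-2) = -7

A tropical monomial a ⊗ x^⊗i evaluates to a + i · x. Evaluating each term at x = -2:
  Term 0 contributes -1 + 0 · -2 = -1
  Term 1 contributes -5 + 1 · -2 = -7
  Term 2 contributes -2 + 2 · -2 = -6
p(-2) = ⊕ of these = min[-1, -7, -6] = -7.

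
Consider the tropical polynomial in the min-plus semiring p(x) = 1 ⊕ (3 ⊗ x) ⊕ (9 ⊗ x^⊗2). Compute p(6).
p(6) = 1

A tropical monomial a ⊗ x^⊗i evaluates to a + i · x. Evaluating each term at x = 6:
  Term 0 contributes 1 + 0 · 6 = 1
  Term 1 contributes 3 + 1 · 6 = 9
  Term 2 contributes 9 + 2 · 6 = 21
p(6) = ⊕ of these = min[1, 9, 21] = 1.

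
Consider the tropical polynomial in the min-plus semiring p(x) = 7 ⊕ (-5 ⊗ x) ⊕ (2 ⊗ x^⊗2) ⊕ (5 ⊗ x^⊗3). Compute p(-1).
p(-1) = -6

A tropical monomial a ⊗ x^⊗i evaluates to a + i · x. Evaluating each term at x = -1:
  Term 0 contributes 7 + 0 · -1 = 7
  Term 1 contributes -5 + 1 · -1 = -6
  Term 2 contributes 2 + 2 · -1 = 0
  Term 3 contributes 5 + 3 · -1 = 2
p(-1) = ⊕ of these = min[7, -6, 0, 2] = -6.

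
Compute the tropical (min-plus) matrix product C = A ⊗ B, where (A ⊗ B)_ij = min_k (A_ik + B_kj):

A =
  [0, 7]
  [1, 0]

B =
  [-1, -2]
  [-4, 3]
A ⊗ B =
  [-1, -2]
  [-4, -1]

Apply the min-plus product entry-by-entry:
  C[0][0] = min over k of (A[0][0] + B[0][0] = 0 + -1 = -1, A[0][1] + B[1][0] = 7 + -4 = 3) = -1 (attained at k = 0)
  C[0][1] = min over k of (A[0][0] + B[0][1] = 0 + -2 = -2, A[0][1] + B[1][1] = 7 + 3 = 10) = -2 (attained at k = 0)
  C[1][0] = min over k of (A[1][0] + B[0][0] = 1 + -1 = 0, A[1][1] + B[1][0] = 0 + -4 = -4) = -4 (attained at k = 1)
  C[1][1] = min over k of (A[1][0] + B[0][1] = 1 + -2 = -1, A[1][1] + B[1][1] = 0 + 3 = 3) = -1 (attained at k = 0)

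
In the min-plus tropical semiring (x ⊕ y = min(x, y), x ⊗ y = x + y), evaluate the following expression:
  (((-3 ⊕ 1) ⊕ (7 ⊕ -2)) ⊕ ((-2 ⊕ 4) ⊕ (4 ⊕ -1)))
(((-3 ⊕ 1) ⊕ (7 ⊕ -2)) ⊕ ((-2 ⊕ 4) ⊕ (4 ⊕ -1))) = -3

Expand innermost to outermost. Recall ⊕ takes the minimum of its arguments and ⊗ takes their sum. Working out the expression (((-3 ⊕ 1) ⊕ (7 ⊕ -2)) ⊕ ((-2 ⊕ 4) ⊕ (4 ⊕ -1))) gives -3.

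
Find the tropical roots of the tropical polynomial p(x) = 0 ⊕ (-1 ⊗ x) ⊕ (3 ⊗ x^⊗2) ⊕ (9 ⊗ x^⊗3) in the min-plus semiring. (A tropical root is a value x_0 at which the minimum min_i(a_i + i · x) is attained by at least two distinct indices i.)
Roots: {-6, -4, 1}

Each tropical root is a break point of the lower envelope of the lines y = a_i + i · x (there are 4 lines, with slopes 0, 1, ..., 3). Only the lines that attain the minimum somewhere contribute to roots; other lines are dominated. Here the surviving (envelope) indices are i = 3, i = 2, i = 1, i = 0.
Intersections between consecutive envelope lines give the roots: for adjacent envelope indices i < j the intersection is x = (a_i − a_j) / (j − i). Reading off the sorted break points: {-6, -4, 1}.
Verification: at each break x_0, at least two indices attain the minimum of min_i(a_i + i · x_0).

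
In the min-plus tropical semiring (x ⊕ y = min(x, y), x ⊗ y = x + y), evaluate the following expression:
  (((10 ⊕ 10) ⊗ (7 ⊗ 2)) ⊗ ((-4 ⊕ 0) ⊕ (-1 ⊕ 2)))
(((10 ⊕ 10) ⊗ (7 ⊗ 2)) ⊗ ((-4 ⊕ 0) ⊕ (-1 ⊕ 2))) = 15

Expand innermost to outermost. Recall ⊕ takes the minimum of its arguments and ⊗ takes their sum. Working out the expression (((10 ⊕ 10) ⊗ (7 ⊗ 2)) ⊗ ((-4 ⊕ 0) ⊕ (-1 ⊕ 2))) gives 15.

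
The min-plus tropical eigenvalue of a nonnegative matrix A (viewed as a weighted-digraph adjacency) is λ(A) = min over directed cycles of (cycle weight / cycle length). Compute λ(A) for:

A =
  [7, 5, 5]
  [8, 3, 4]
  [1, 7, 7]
λ(A) = 3

Enumerate directed cycles and compute their means (weight / length). Sample:
  cycle 0 → 0: weight = 7, length = 1, mean = 7/1 ≈ 7.000
  cycle 1 → 1: weight = 3, length = 1, mean = 3/1 ≈ 3.000
  cycle 2 → 2: weight = 7, length = 1, mean = 7/1 ≈ 7.000
  cycle 0 → 1 → 0: weight = 13, length = 2, mean = 13/2 ≈ 6.500
  cycle 0 → 2 → 0: weight = 6, length = 2, mean = 6/2 ≈ 3.000
  cycle 1 → 0 → 1: weight = 13, length = 2, mean = 13/2 ≈ 6.500
Minimum mean = 3.000, attained e.g. along the cycle 1 → 1 with weight 3 and length 1. So λ(A) = 3/1 = 3.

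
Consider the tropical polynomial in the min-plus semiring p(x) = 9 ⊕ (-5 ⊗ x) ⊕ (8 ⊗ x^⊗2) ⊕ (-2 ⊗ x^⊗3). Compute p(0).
p(0) = -5

A tropical monomial a ⊗ x^⊗i evaluates to a + i · x. Evaluating each term at x = 0:
  Term 0 contributes 9 + 0 · 0 = 9
  Term 1 contributes -5 + 1 · 0 = -5
  Term 2 contributes 8 + 2 · 0 = 8
  Term 3 contributes -2 + 3 · 0 = -2
p(0) = ⊕ of these = min[9, -5, 8, -2] = -5.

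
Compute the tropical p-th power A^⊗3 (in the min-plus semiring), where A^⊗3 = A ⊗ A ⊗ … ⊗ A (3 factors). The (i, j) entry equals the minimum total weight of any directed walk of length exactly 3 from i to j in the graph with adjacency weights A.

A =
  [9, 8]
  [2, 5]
A^⊗3 =
  [15, 18]
  [12, 15]

Each entry (A^⊗3)_ij equals the minimum over all length-3 walks i = v_0 → v_1 → … → v_3 = j of Σ_t A[v_t][v_{t+1}]. For example, for (i, j) = (0, 1) we minimise over 4 possible intermediate vertex sequences; the minimum is 18, attained along the walk 0 → 1 → 0 → 1.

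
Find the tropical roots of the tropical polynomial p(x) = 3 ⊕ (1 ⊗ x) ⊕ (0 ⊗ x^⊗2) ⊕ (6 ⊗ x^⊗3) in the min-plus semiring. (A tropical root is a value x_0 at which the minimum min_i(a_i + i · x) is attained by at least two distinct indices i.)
Roots: {-6, 1, 2}

Each tropical root is a break point of the lower envelope of the lines y = a_i + i · x (there are 4 lines, with slopes 0, 1, ..., 3). Only the lines that attain the minimum somewhere contribute to roots; other lines are dominated. Here the surviving (envelope) indices are i = 3, i = 2, i = 1, i = 0.
Intersections between consecutive envelope lines give the roots: for adjacent envelope indices i < j the intersection is x = (a_i − a_j) / (j − i). Reading off the sorted break points: {-6, 1, 2}.
Verification: at each break x_0, at least two indices attain the minimum of min_i(a_i + i · x_0).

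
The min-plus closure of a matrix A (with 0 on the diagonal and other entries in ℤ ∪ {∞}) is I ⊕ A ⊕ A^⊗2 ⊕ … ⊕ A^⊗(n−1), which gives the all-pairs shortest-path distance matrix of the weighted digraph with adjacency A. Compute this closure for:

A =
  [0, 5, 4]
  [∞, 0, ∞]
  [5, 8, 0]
Closure =
  [0, 5, 4]
  [∞, 0, ∞]
  [5, 8, 0]

This is the Floyd-Warshall all-pairs shortest-path computation. For each intermediate vertex k = 0, 1, …, 2, update dist[i][j] ← min(dist[i][j], dist[i][k] + dist[k][j]). The final matrix gives, for each (i, j), the minimum total weight of any directed path from i to j (possibly empty when i = j).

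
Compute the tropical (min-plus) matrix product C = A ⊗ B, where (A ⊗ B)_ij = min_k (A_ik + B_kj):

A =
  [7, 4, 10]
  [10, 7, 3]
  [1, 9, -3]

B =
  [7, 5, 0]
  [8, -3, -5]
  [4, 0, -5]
A ⊗ B =
  [12, 1, -1]
  [7, 3, -2]
  [1, -3, -8]

Apply the min-plus product entry-by-entry:
  C[0][0] = min over k of (A[0][0] + B[0][0] = 7 + 7 = 14, A[0][1] + B[1][0] = 4 + 8 = 12, A[0][2] + B[2][0] = 10 + 4 = 14) = 12 (attained at k = 1)
  C[0][1] = min over k of (A[0][0] + B[0][1] = 7 + 5 = 12, A[0][1] + B[1][1] = 4 + -3 = 1, A[0][2] + B[2][1] = 10 + 0 = 10) = 1 (attained at k = 1)
  C[0][2] = min over k of (A[0][0] + B[0][2] = 7 + 0 = 7, A[0][1] + B[1][2] = 4 + -5 = -1, A[0][2] + B[2][2] = 10 + -5 = 5) = -1 (attained at k = 1)
  C[1][0] = min over k of (A[1][0] + B[0][0] = 10 + 7 = 17, A[1][1] + B[1][0] = 7 + 8 = 15, A[1][2] + B[2][0] = 3 + 4 = 7) = 7 (attained at k = 2)
  C[1][1] = min over k of (A[1][0] + B[0][1] = 10 + 5 = 15, A[1][1] + B[1][1] = 7 + -3 = 4, A[1][2] + B[2][1] = 3 + 0 = 3) = 3 (attained at k = 2)
  C[1][2] = min over k of (A[1][0] + B[0][2] = 10 + 0 = 10, A[1][1] + B[1][2] = 7 + -5 = 2, A[1][2] + B[2][2] = 3 + -5 = -2) = -2 (attained at k = 2)
  C[2][0] = min over k of (A[2][0] + B[0][0] = 1 + 7 = 8, A[2][1] + B[1][0] = 9 + 8 = 17, A[2][2] + B[2][0] = -3 + 4 = 1) = 1 (attained at k = 2)
  C[2][1] = min over k of (A[2][0] + B[0][1] = 1 + 5 = 6, A[2][1] + B[1][1] = 9 + -3 = 6, A[2][2] + B[2][1] = -3 + 0 = -3) = -3 (attained at k = 2)
  C[2][2] = min over k of (A[2][0] + B[0][2] = 1 + 0 = 1, A[2][1] + B[1][2] = 9 + -5 = 4, A[2][2] + B[2][2] = -3 + -5 = -8) = -8 (attained at k = 2)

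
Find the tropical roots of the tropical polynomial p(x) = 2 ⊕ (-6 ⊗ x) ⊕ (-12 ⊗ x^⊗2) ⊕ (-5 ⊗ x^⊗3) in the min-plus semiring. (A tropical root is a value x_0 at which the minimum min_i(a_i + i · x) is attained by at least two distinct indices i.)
Roots: {-7, 6, 8}

Each tropical root is a break point of the lower envelope of the lines y = a_i + i · x (there are 4 lines, with slopes 0, 1, ..., 3). Only the lines that attain the minimum somewhere contribute to roots; other lines are dominated. Here the surviving (envelope) indices are i = 3, i = 2, i = 1, i = 0.
Intersections between consecutive envelope lines give the roots: for adjacent envelope indices i < j the intersection is x = (a_i − a_j) / (j − i). Reading off the sorted break points: {-7, 6, 8}.
Verification: at each break x_0, at least two indices attain the minimum of min_i(a_i + i · x_0).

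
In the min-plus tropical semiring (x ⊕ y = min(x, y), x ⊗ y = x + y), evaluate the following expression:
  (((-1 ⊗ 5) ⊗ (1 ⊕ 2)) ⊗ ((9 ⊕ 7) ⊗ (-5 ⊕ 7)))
(((-1 ⊗ 5) ⊗ (1 ⊕ 2)) ⊗ ((9 ⊕ 7) ⊗ (-5 ⊕ 7))) = 7

Expand innermost to outermost. Recall ⊕ takes the minimum of its arguments and ⊗ takes their sum. Working out the expression (((-1 ⊗ 5) ⊗ (1 ⊕ 2)) ⊗ ((9 ⊕ 7) ⊗ (-5 ⊕ 7))) gives 7.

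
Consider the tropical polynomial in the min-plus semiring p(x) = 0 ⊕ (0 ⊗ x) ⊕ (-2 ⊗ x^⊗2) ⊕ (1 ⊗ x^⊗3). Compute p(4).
p(4) = 0

A tropical monomial a ⊗ x^⊗i evaluates to a + i · x. Evaluating each term at x = 4:
  Term 0 contributes 0 + 0 · 4 = 0
  Term 1 contributes 0 + 1 · 4 = 4
  Term 2 contributes -2 + 2 · 4 = 6
  Term 3 contributes 1 + 3 · 4 = 13
p(4) = ⊕ of these = min[0, 4, 6, 13] = 0.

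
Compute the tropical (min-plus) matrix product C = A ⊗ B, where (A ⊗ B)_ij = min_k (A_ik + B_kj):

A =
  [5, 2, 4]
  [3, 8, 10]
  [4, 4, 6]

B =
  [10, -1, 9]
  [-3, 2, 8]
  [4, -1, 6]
A ⊗ B =
  [-1, 3, 10]
  [5, 2, 12]
  [1, 3, 12]

Apply the min-plus product entry-by-entry:
  C[0][0] = min over k of (A[0][0] + B[0][0] = 5 + 10 = 15, A[0][1] + B[1][0] = 2 + -3 = -1, A[0][2] + B[2][0] = 4 + 4 = 8) = -1 (attained at k = 1)
  C[0][1] = min over k of (A[0][0] + B[0][1] = 5 + -1 = 4, A[0][1] + B[1][1] = 2 + 2 = 4, A[0][2] + B[2][1] = 4 + -1 = 3) = 3 (attained at k = 2)
  C[0][2] = min over k of (A[0][0] + B[0][2] = 5 + 9 = 14, A[0][1] + B[1][2] = 2 + 8 = 10, A[0][2] + B[2][2] = 4 + 6 = 10) = 10 (attained at k = 1)
  C[1][0] = min over k of (A[1][0] + B[0][0] = 3 + 10 = 13, A[1][1] + B[1][0] = 8 + -3 = 5, A[1][2] + B[2][0] = 10 + 4 = 14) = 5 (attained at k = 1)
  C[1][1] = min over k of (A[1][0] + B[0][1] = 3 + -1 = 2, A[1][1] + B[1][1] = 8 + 2 = 10, A[1][2] + B[2][1] = 10 + -1 = 9) = 2 (attained at k = 0)
  C[1][2] = min over k of (A[1][0] + B[0][2] = 3 + 9 = 12, A[1][1] + B[1][2] = 8 + 8 = 16, A[1][2] + B[2][2] = 10 + 6 = 16) = 12 (attained at k = 0)
  C[2][0] = min over k of (A[2][0] + B[0][0] = 4 + 10 = 14, A[2][1] + B[1][0] = 4 + -3 = 1, A[2][2] + B[2][0] = 6 + 4 = 10) = 1 (attained at k = 1)
  C[2][1] = min over k of (A[2][0] + B[0][1] = 4 + -1 = 3, A[2][1] + B[1][1] = 4 + 2 = 6, A[2][2] + B[2][1] = 6 + -1 = 5) = 3 (attained at k = 0)
  C[2][2] = min over k of (A[2][0] + B[0][2] = 4 + 9 = 13, A[2][1] + B[1][2] = 4 + 8 = 12, A[2][2] + B[2][2] = 6 + 6 = 12) = 12 (attained at k = 1)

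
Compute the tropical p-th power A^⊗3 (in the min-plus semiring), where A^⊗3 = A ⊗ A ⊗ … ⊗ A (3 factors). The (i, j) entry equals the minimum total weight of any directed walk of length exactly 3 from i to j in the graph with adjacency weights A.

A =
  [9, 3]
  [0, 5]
A^⊗3 =
  [8, 6]
  [3, 8]

Each entry (A^⊗3)_ij equals the minimum over all length-3 walks i = v_0 → v_1 → … → v_3 = j of Σ_t A[v_t][v_{t+1}]. For example, for (i, j) = (0, 1) we minimise over 4 possible intermediate vertex sequences; the minimum is 6, attained along the walk 0 → 1 → 0 → 1.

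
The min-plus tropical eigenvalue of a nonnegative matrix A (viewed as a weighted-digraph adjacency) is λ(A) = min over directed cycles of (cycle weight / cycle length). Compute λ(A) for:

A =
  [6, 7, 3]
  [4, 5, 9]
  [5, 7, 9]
λ(A) = 4

Enumerate directed cycles and compute their means (weight / length). Sample:
  cycle 0 → 0: weight = 6, length = 1, mean = 6/1 ≈ 6.000
  cycle 1 → 1: weight = 5, length = 1, mean = 5/1 ≈ 5.000
  cycle 2 → 2: weight = 9, length = 1, mean = 9/1 ≈ 9.000
  cycle 0 → 1 → 0: weight = 11, length = 2, mean = 11/2 ≈ 5.500
  cycle 0 → 2 → 0: weight = 8, length = 2, mean = 8/2 ≈ 4.000
  cycle 1 → 0 → 1: weight = 11, length = 2, mean = 11/2 ≈ 5.500
Minimum mean = 4.000, attained e.g. along the cycle 0 → 2 → 0 with weight 8 and length 2. So λ(A) = 8/2 = 4.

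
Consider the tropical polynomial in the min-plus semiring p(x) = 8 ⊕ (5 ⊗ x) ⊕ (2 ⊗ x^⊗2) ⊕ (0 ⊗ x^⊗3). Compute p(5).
p(5) = 8

A tropical monomial a ⊗ x^⊗i evaluates to a + i · x. Evaluating each term at x = 5:
  Term 0 contributes 8 + 0 · 5 = 8
  Term 1 contributes 5 + 1 · 5 = 10
  Term 2 contributes 2 + 2 · 5 = 12
  Term 3 contributes 0 + 3 · 5 = 15
p(5) = ⊕ of these = min[8, 10, 12, 15] = 8.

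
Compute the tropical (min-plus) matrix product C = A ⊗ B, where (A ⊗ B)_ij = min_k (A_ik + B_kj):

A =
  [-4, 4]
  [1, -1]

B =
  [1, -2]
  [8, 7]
A ⊗ B =
  [-3, -6]
  [2, -1]

Apply the min-plus product entry-by-entry:
  C[0][0] = min over k of (A[0][0] + B[0][0] = -4 + 1 = -3, A[0][1] + B[1][0] = 4 + 8 = 12) = -3 (attained at k = 0)
  C[0][1] = min over k of (A[0][0] + B[0][1] = -4 + -2 = -6, A[0][1] + B[1][1] = 4 + 7 = 11) = -6 (attained at k = 0)
  C[1][0] = min over k of (A[1][0] + B[0][0] = 1 + 1 = 2, A[1][1] + B[1][0] = -1 + 8 = 7) = 2 (attained at k = 0)
  C[1][1] = min over k of (A[1][0] + B[0][1] = 1 + -2 = -1, A[1][1] + B[1][1] = -1 + 7 = 6) = -1 (attained at k = 0)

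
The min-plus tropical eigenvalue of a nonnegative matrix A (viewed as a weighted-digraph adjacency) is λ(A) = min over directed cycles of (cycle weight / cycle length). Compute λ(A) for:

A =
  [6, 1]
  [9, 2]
λ(A) = 2

Enumerate directed cycles and compute their means (weight / length). Sample:
  cycle 0 → 0: weight = 6, length = 1, mean = 6/1 ≈ 6.000
  cycle 1 → 1: weight = 2, length = 1, mean = 2/1 ≈ 2.000
  cycle 0 → 1 → 0: weight = 10, length = 2, mean = 10/2 ≈ 5.000
  cycle 1 → 0 → 1: weight = 10, length = 2, mean = 10/2 ≈ 5.000
Minimum mean = 2.000, attained e.g. along the cycle 1 → 1 with weight 2 and length 1. So λ(A) = 2/1 = 2.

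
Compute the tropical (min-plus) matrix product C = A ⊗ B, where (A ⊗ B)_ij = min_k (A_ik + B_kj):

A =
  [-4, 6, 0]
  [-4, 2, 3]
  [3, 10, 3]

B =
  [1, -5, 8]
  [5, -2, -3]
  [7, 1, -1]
A ⊗ B =
  [-3, -9, -1]
  [-3, -9, -1]
  [4, -2, 2]

Apply the min-plus product entry-by-entry:
  C[0][0] = min over k of (A[0][0] + B[0][0] = -4 + 1 = -3, A[0][1] + B[1][0] = 6 + 5 = 11, A[0][2] + B[2][0] = 0 + 7 = 7) = -3 (attained at k = 0)
  C[0][1] = min over k of (A[0][0] + B[0][1] = -4 + -5 = -9, A[0][1] + B[1][1] = 6 + -2 = 4, A[0][2] + B[2][1] = 0 + 1 = 1) = -9 (attained at k = 0)
  C[0][2] = min over k of (A[0][0] + B[0][2] = -4 + 8 = 4, A[0][1] + B[1][2] = 6 + -3 = 3, A[0][2] + B[2][2] = 0 + -1 = -1) = -1 (attained at k = 2)
  C[1][0] = min over k of (A[1][0] + B[0][0] = -4 + 1 = -3, A[1][1] + B[1][0] = 2 + 5 = 7, A[1][2] + B[2][0] = 3 + 7 = 10) = -3 (attained at k = 0)
  C[1][1] = min over k of (A[1][0] + B[0][1] = -4 + -5 = -9, A[1][1] + B[1][1] = 2 + -2 = 0, A[1][2] + B[2][1] = 3 + 1 = 4) = -9 (attained at k = 0)
  C[1][2] = min over k of (A[1][0] + B[0][2] = -4 + 8 = 4, A[1][1] + B[1][2] = 2 + -3 = -1, A[1][2] + B[2][2] = 3 + -1 = 2) = -1 (attained at k = 1)
  C[2][0] = min over k of (A[2][0] + B[0][0] = 3 + 1 = 4, A[2][1] + B[1][0] = 10 + 5 = 15, A[2][2] + B[2][0] = 3 + 7 = 10) = 4 (attained at k = 0)
  C[2][1] = min over k of (A[2][0] + B[0][1] = 3 + -5 = -2, A[2][1] + B[1][1] = 10 + -2 = 8, A[2][2] + B[2][1] = 3 + 1 = 4) = -2 (attained at k = 0)
  C[2][2] = min over k of (A[2][0] + B[0][2] = 3 + 8 = 11, A[2][1] + B[1][2] = 10 + -3 = 7, A[2][2] + B[2][2] = 3 + -1 = 2) = 2 (attained at k = 2)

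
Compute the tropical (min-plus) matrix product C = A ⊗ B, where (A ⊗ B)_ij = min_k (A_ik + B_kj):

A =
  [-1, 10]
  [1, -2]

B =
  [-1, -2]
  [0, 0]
A ⊗ B =
  [-2, -3]
  [-2, -2]

Apply the min-plus product entry-by-entry:
  C[0][0] = min over k of (A[0][0] + B[0][0] = -1 + -1 = -2, A[0][1] + B[1][0] = 10 + 0 = 10) = -2 (attained at k = 0)
  C[0][1] = min over k of (A[0][0] + B[0][1] = -1 + -2 = -3, A[0][1] + B[1][1] = 10 + 0 = 10) = -3 (attained at k = 0)
  C[1][0] = min over k of (A[1][0] + B[0][0] = 1 + -1 = 0, A[1][1] + B[1][0] = -2 + 0 = -2) = -2 (attained at k = 1)
  C[1][1] = min over k of (A[1][0] + B[0][1] = 1 + -2 = -1, A[1][1] + B[1][1] = -2 + 0 = -2) = -2 (attained at k = 1)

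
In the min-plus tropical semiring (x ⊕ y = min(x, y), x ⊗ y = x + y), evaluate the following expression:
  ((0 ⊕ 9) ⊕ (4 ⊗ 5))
((0 ⊕ 9) ⊕ (4 ⊗ 5)) = 0

Expand innermost to outermost. Recall ⊕ takes the minimum of its arguments and ⊗ takes their sum. Working out the expression ((0 ⊕ 9) ⊕ (4 ⊗ 5)) gives 0.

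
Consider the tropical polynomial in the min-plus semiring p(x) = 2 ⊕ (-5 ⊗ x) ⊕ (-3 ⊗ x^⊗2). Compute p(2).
p(2) = -3

A tropical monomial a ⊗ x^⊗i evaluates to a + i · x. Evaluating each term at x = 2:
  Term 0 contributes 2 + 0 · 2 = 2
  Term 1 contributes -5 + 1 · 2 = -3
  Term 2 contributes -3 + 2 · 2 = 1
p(2) = ⊕ of these = min[2, -3, 1] = -3.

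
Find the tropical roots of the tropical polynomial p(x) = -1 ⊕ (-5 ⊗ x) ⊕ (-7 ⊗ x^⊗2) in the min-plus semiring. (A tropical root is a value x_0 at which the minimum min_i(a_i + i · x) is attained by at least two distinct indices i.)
Roots: {2, 4}

Each tropical root is a break point of the lower envelope of the lines y = a_i + i · x (there are 3 lines, with slopes 0, 1, ..., 2). Only the lines that attain the minimum somewhere contribute to roots; other lines are dominated. Here the surviving (envelope) indices are i = 2, i = 1, i = 0.
Intersections between consecutive envelope lines give the roots: for adjacent envelope indices i < j the intersection is x = (a_i − a_j) / (j − i). Reading off the sorted break points: {2, 4}.
Verification: at each break x_0, at least two indices attain the minimum of min_i(a_i + i · x_0).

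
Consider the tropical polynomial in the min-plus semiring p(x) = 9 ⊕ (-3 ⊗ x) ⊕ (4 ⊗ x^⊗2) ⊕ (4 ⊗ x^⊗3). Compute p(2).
p(2) = -1

A tropical monomial a ⊗ x^⊗i evaluates to a + i · x. Evaluating each term at x = 2:
  Term 0 contributes 9 + 0 · 2 = 9
  Term 1 contributes -3 + 1 · 2 = -1
  Term 2 contributes 4 + 2 · 2 = 8
  Term 3 contributes 4 + 3 · 2 = 10
p(2) = ⊕ of these = min[9, -1, 8, 10] = -1.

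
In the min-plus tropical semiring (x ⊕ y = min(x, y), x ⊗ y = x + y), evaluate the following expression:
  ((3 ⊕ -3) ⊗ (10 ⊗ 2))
((3 ⊕ -3) ⊗ (10 ⊗ 2)) = 9

Expand innermost to outermost. Recall ⊕ takes the minimum of its arguments and ⊗ takes their sum. Working out the expression ((3 ⊕ -3) ⊗ (10 ⊗ 2)) gives 9.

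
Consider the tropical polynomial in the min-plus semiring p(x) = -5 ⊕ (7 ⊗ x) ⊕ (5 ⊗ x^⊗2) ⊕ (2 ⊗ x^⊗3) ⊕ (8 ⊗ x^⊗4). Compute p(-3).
p(-3) = -7

A tropical monomial a ⊗ x^⊗i evaluates to a + i · x. Evaluating each term at x = -3:
  Term 0 contributes -5 + 0 · -3 = -5
  Term 1 contributes 7 + 1 · -3 = 4
  Term 2 contributes 5 + 2 · -3 = -1
  Term 3 contributes 2 + 3 · -3 = -7
  Term 4 contributes 8 + 4 · -3 = -4
p(-3) = ⊕ of these = min[-5, 4, -1, -7, -4] = -7.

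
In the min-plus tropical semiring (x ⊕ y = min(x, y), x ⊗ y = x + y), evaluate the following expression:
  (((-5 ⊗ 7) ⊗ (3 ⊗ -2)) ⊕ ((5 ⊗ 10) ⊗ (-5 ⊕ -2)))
(((-5 ⊗ 7) ⊗ (3 ⊗ -2)) ⊕ ((5 ⊗ 10) ⊗ (-5 ⊕ -2))) = 3

Expand innermost to outermost. Recall ⊕ takes the minimum of its arguments and ⊗ takes their sum. Working out the expression (((-5 ⊗ 7) ⊗ (3 ⊗ -2)) ⊕ ((5 ⊗ 10) ⊗ (-5 ⊕ -2))) gives 3.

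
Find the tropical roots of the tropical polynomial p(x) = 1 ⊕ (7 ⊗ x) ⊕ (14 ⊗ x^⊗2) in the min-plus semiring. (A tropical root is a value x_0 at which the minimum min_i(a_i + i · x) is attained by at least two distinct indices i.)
Roots: {-7, -6}

Each tropical root is a break point of the lower envelope of the lines y = a_i + i · x (there are 3 lines, with slopes 0, 1, ..., 2). Only the lines that attain the minimum somewhere contribute to roots; other lines are dominated. Here the surviving (envelope) indices are i = 2, i = 1, i = 0.
Intersections between consecutive envelope lines give the roots: for adjacent envelope indices i < j the intersection is x = (a_i − a_j) / (j − i). Reading off the sorted break points: {-7, -6}.
Verification: at each break x_0, at least two indices attain the minimum of min_i(a_i + i · x_0).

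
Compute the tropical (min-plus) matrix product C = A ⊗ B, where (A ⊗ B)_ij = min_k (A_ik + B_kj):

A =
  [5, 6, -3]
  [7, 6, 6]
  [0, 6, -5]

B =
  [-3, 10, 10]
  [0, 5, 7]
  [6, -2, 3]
A ⊗ B =
  [2, -5, 0]
  [4, 4, 9]
  [-3, -7, -2]

Apply the min-plus product entry-by-entry:
  C[0][0] = min over k of (A[0][0] + B[0][0] = 5 + -3 = 2, A[0][1] + B[1][0] = 6 + 0 = 6, A[0][2] + B[2][0] = -3 + 6 = 3) = 2 (attained at k = 0)
  C[0][1] = min over k of (A[0][0] + B[0][1] = 5 + 10 = 15, A[0][1] + B[1][1] = 6 + 5 = 11, A[0][2] + B[2][1] = -3 + -2 = -5) = -5 (attained at k = 2)
  C[0][2] = min over k of (A[0][0] + B[0][2] = 5 + 10 = 15, A[0][1] + B[1][2] = 6 + 7 = 13, A[0][2] + B[2][2] = -3 + 3 = 0) = 0 (attained at k = 2)
  C[1][0] = min over k of (A[1][0] + B[0][0] = 7 + -3 = 4, A[1][1] + B[1][0] = 6 + 0 = 6, A[1][2] + B[2][0] = 6 + 6 = 12) = 4 (attained at k = 0)
  C[1][1] = min over k of (A[1][0] + B[0][1] = 7 + 10 = 17, A[1][1] + B[1][1] = 6 + 5 = 11, A[1][2] + B[2][1] = 6 + -2 = 4) = 4 (attained at k = 2)
  C[1][2] = min over k of (A[1][0] + B[0][2] = 7 + 10 = 17, A[1][1] + B[1][2] = 6 + 7 = 13, A[1][2] + B[2][2] = 6 + 3 = 9) = 9 (attained at k = 2)
  C[2][0] = min over k of (A[2][0] + B[0][0] = 0 + -3 = -3, A[2][1] + B[1][0] = 6 + 0 = 6, A[2][2] + B[2][0] = -5 + 6 = 1) = -3 (attained at k = 0)
  C[2][1] = min over k of (A[2][0] + B[0][1] = 0 + 10 = 10, A[2][1] + B[1][1] = 6 + 5 = 11, A[2][2] + B[2][1] = -5 + -2 = -7) = -7 (attained at k = 2)
  C[2][2] = min over k of (A[2][0] + B[0][2] = 0 + 10 = 10, A[2][1] + B[1][2] = 6 + 7 = 13, A[2][2] + B[2][2] = -5 + 3 = -2) = -2 (attained at k = 2)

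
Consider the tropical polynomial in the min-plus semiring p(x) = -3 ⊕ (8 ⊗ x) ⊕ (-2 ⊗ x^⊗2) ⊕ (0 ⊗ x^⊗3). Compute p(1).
p(1) = -3

A tropical monomial a ⊗ x^⊗i evaluates to a + i · x. Evaluating each term at x = 1:
  Term 0 contributes -3 + 0 · 1 = -3
  Term 1 contributes 8 + 1 · 1 = 9
  Term 2 contributes -2 + 2 · 1 = 0
  Term 3 contributes 0 + 3 · 1 = 3
p(1) = ⊕ of these = min[-3, 9, 0, 3] = -3.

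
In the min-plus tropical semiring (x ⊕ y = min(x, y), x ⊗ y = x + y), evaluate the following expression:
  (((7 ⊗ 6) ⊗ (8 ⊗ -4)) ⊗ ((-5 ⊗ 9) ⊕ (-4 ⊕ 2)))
(((7 ⊗ 6) ⊗ (8 ⊗ -4)) ⊗ ((-5 ⊗ 9) ⊕ (-4 ⊕ 2))) = 13

Expand innermost to outermost. Recall ⊕ takes the minimum of its arguments and ⊗ takes their sum. Working out the expression (((7 ⊗ 6) ⊗ (8 ⊗ -4)) ⊗ ((-5 ⊗ 9) ⊕ (-4 ⊕ 2))) gives 13.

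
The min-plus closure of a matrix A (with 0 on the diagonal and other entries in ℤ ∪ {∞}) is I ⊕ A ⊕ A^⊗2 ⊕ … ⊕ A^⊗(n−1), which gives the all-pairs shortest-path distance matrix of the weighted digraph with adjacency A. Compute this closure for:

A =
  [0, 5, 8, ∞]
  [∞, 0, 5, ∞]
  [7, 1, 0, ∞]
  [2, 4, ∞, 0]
Closure =
  [0, 5, 8, ∞]
  [12, 0, 5, ∞]
  [7, 1, 0, ∞]
  [2, 4, 9, 0]

This is the Floyd-Warshall all-pairs shortest-path computation. For each intermediate vertex k = 0, 1, …, 3, update dist[i][j] ← min(dist[i][j], dist[i][k] + dist[k][j]). The final matrix gives, for each (i, j), the minimum total weight of any directed path from i to j (possibly empty when i = j).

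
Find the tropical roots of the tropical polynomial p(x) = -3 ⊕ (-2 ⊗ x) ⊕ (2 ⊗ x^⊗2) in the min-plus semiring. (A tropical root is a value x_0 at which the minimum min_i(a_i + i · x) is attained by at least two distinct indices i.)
Roots: {-4, -1}

Each tropical root is a break point of the lower envelope of the lines y = a_i + i · x (there are 3 lines, with slopes 0, 1, ..., 2). Only the lines that attain the minimum somewhere contribute to roots; other lines are dominated. Here the surviving (envelope) indices are i = 2, i = 1, i = 0.
Intersections between consecutive envelope lines give the roots: for adjacent envelope indices i < j the intersection is x = (a_i − a_j) / (j − i). Reading off the sorted break points: {-4, -1}.
Verification: at each break x_0, at least two indices attain the minimum of min_i(a_i + i · x_0).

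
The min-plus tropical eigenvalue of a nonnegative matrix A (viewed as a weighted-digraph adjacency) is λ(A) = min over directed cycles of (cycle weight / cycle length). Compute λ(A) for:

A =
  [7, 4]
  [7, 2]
λ(A) = 2

Enumerate directed cycles and compute their means (weight / length). Sample:
  cycle 0 → 0: weight = 7, length = 1, mean = 7/1 ≈ 7.000
  cycle 1 → 1: weight = 2, length = 1, mean = 2/1 ≈ 2.000
  cycle 0 → 1 → 0: weight = 11, length = 2, mean = 11/2 ≈ 5.500
  cycle 1 → 0 → 1: weight = 11, length = 2, mean = 11/2 ≈ 5.500
Minimum mean = 2.000, attained e.g. along the cycle 1 → 1 with weight 2 and length 1. So λ(A) = 2/1 = 2.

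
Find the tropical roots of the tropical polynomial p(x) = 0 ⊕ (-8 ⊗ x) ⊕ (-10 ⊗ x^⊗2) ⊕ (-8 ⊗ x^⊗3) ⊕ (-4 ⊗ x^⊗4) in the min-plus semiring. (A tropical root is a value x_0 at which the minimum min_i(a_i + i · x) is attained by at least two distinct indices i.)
Roots: {-4, -2, 2, 8}

Each tropical root is a break point of the lower envelope of the lines y = a_i + i · x (there are 5 lines, with slopes 0, 1, ..., 4). Only the lines that attain the minimum somewhere contribute to roots; other lines are dominated. Here the surviving (envelope) indices are i = 4, i = 3, i = 2, i = 1, i = 0.
Intersections between consecutive envelope lines give the roots: for adjacent envelope indices i < j the intersection is x = (a_i − a_j) / (j − i). Reading off the sorted break points: {-4, -2, 2, 8}.
Verification: at each break x_0, at least two indices attain the minimum of min_i(a_i + i · x_0).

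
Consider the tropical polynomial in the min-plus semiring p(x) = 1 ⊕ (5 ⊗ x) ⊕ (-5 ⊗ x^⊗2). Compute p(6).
p(6) = 1

A tropical monomial a ⊗ x^⊗i evaluates to a + i · x. Evaluating each term at x = 6:
  Term 0 contributes 1 + 0 · 6 = 1
  Term 1 contributes 5 + 1 · 6 = 11
  Term 2 contributes -5 + 2 · 6 = 7
p(6) = ⊕ of these = min[1, 11, 7] = 1.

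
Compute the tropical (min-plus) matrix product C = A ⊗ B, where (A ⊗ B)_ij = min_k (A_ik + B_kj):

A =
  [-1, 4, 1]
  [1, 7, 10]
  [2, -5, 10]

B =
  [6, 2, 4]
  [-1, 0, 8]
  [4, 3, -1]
A ⊗ B =
  [3, 1, 0]
  [6, 3, 5]
  [-6, -5, 3]

Apply the min-plus product entry-by-entry:
  C[0][0] = min over k of (A[0][0] + B[0][0] = -1 + 6 = 5, A[0][1] + B[1][0] = 4 + -1 = 3, A[0][2] + B[2][0] = 1 + 4 = 5) = 3 (attained at k = 1)
  C[0][1] = min over k of (A[0][0] + B[0][1] = -1 + 2 = 1, A[0][1] + B[1][1] = 4 + 0 = 4, A[0][2] + B[2][1] = 1 + 3 = 4) = 1 (attained at k = 0)
  C[0][2] = min over k of (A[0][0] + B[0][2] = -1 + 4 = 3, A[0][1] + B[1][2] = 4 + 8 = 12, A[0][2] + B[2][2] = 1 + -1 = 0) = 0 (attained at k = 2)
  C[1][0] = min over k of (A[1][0] + B[0][0] = 1 + 6 = 7, A[1][1] + B[1][0] = 7 + -1 = 6, A[1][2] + B[2][0] = 10 + 4 = 14) = 6 (attained at k = 1)
  C[1][1] = min over k of (A[1][0] + B[0][1] = 1 + 2 = 3, A[1][1] + B[1][1] = 7 + 0 = 7, A[1][2] + B[2][1] = 10 + 3 = 13) = 3 (attained at k = 0)
  C[1][2] = min over k of (A[1][0] + B[0][2] = 1 + 4 = 5, A[1][1] + B[1][2] = 7 + 8 = 15, A[1][2] + B[2][2] = 10 + -1 = 9) = 5 (attained at k = 0)
  C[2][0] = min over k of (A[2][0] + B[0][0] = 2 + 6 = 8, A[2][1] + B[1][0] = -5 + -1 = -6, A[2][2] + B[2][0] = 10 + 4 = 14) = -6 (attained at k = 1)
  C[2][1] = min over k of (A[2][0] + B[0][1] = 2 + 2 = 4, A[2][1] + B[1][1] = -5 + 0 = -5, A[2][2] + B[2][1] = 10 + 3 = 13) = -5 (attained at k = 1)
  C[2][2] = min over k of (A[2][0] + B[0][2] = 2 + 4 = 6, A[2][1] + B[1][2] = -5 + 8 = 3, A[2][2] + B[2][2] = 10 + -1 = 9) = 3 (attained at k = 1)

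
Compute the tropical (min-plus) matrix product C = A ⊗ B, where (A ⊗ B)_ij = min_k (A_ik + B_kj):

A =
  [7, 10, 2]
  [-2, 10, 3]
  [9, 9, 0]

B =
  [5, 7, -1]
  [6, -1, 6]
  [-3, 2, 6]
A ⊗ B =
  [-1, 4, 6]
  [0, 5, -3]
  [-3, 2, 6]

Apply the min-plus product entry-by-entry:
  C[0][0] = min over k of (A[0][0] + B[0][0] = 7 + 5 = 12, A[0][1] + B[1][0] = 10 + 6 = 16, A[0][2] + B[2][0] = 2 + -3 = -1) = -1 (attained at k = 2)
  C[0][1] = min over k of (A[0][0] + B[0][1] = 7 + 7 = 14, A[0][1] + B[1][1] = 10 + -1 = 9, A[0][2] + B[2][1] = 2 + 2 = 4) = 4 (attained at k = 2)
  C[0][2] = min over k of (A[0][0] + B[0][2] = 7 + -1 = 6, A[0][1] + B[1][2] = 10 + 6 = 16, A[0][2] + B[2][2] = 2 + 6 = 8) = 6 (attained at k = 0)
  C[1][0] = min over k of (A[1][0] + B[0][0] = -2 + 5 = 3, A[1][1] + B[1][0] = 10 + 6 = 16, A[1][2] + B[2][0] = 3 + -3 = 0) = 0 (attained at k = 2)
  C[1][1] = min over k of (A[1][0] + B[0][1] = -2 + 7 = 5, A[1][1] + B[1][1] = 10 + -1 = 9, A[1][2] + B[2][1] = 3 + 2 = 5) = 5 (attained at k = 0)
  C[1][2] = min over k of (A[1][0] + B[0][2] = -2 + -1 = -3, A[1][1] + B[1][2] = 10 + 6 = 16, A[1][2] + B[2][2] = 3 + 6 = 9) = -3 (attained at k = 0)
  C[2][0] = min over k of (A[2][0] + B[0][0] = 9 + 5 = 14, A[2][1] + B[1][0] = 9 + 6 = 15, A[2][2] + B[2][0] = 0 + -3 = -3) = -3 (attained at k = 2)
  C[2][1] = min over k of (A[2][0] + B[0][1] = 9 + 7 = 16, A[2][1] + B[1][1] = 9 + -1 = 8, A[2][2] + B[2][1] = 0 + 2 = 2) = 2 (attained at k = 2)
  C[2][2] = min over k of (A[2][0] + B[0][2] = 9 + -1 = 8, A[2][1] + B[1][2] = 9 + 6 = 15, A[2][2] + B[2][2] = 0 + 6 = 6) = 6 (attained at k = 2)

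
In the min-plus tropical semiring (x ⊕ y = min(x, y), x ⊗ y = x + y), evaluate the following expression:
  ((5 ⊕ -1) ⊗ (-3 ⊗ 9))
((5 ⊕ -1) ⊗ (-3 ⊗ 9)) = 5

Expand innermost to outermost. Recall ⊕ takes the minimum of its arguments and ⊗ takes their sum. Working out the expression ((5 ⊕ -1) ⊗ (-3 ⊗ 9)) gives 5.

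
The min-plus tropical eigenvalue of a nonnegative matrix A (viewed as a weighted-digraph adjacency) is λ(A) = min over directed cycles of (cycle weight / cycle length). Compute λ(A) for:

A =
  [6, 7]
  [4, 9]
λ(A) = 11/2

Enumerate directed cycles and compute their means (weight / length). Sample:
  cycle 0 → 0: weight = 6, length = 1, mean = 6/1 ≈ 6.000
  cycle 1 → 1: weight = 9, length = 1, mean = 9/1 ≈ 9.000
  cycle 0 → 1 → 0: weight = 11, length = 2, mean = 11/2 ≈ 5.500
  cycle 1 → 0 → 1: weight = 11, length = 2, mean = 11/2 ≈ 5.500
Minimum mean = 5.500, attained e.g. along the cycle 0 → 1 → 0 with weight 11 and length 2. So λ(A) = 11/2 = 11/2.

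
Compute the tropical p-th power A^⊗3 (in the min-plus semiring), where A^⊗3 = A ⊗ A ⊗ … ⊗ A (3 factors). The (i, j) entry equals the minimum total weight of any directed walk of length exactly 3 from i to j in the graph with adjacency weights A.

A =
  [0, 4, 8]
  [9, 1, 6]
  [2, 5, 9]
A^⊗3 =
  [0, 4, 8]
  [8, 3, 8]
  [2, 6, 10]

Each entry (A^⊗3)_ij equals the minimum over all length-3 walks i = v_0 → v_1 → … → v_3 = j of Σ_t A[v_t][v_{t+1}]. For example, for (i, j) = (0, 2) we minimise over 9 possible intermediate vertex sequences; the minimum is 8, attained along the walk 0 → 0 → 0 → 2.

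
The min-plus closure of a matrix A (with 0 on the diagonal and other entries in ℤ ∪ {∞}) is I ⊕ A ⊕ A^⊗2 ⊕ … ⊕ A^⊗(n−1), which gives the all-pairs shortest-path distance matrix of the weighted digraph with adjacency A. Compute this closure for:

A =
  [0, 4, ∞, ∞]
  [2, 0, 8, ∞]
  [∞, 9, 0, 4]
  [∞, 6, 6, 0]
Closure =
  [0, 4, 12, 16]
  [2, 0, 8, 12]
  [11, 9, 0, 4]
  [8, 6, 6, 0]

This is the Floyd-Warshall all-pairs shortest-path computation. For each intermediate vertex k = 0, 1, …, 3, update dist[i][j] ← min(dist[i][j], dist[i][k] + dist[k][j]). The final matrix gives, for each (i, j), the minimum total weight of any directed path from i to j (possibly empty when i = j).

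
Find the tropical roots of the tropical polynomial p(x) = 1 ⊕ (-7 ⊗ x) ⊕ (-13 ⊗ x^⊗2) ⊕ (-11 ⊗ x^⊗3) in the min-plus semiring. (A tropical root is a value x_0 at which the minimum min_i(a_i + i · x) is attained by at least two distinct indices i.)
Roots: {-2, 6, 8}

Each tropical root is a break point of the lower envelope of the lines y = a_i + i · x (there are 4 lines, with slopes 0, 1, ..., 3). Only the lines that attain the minimum somewhere contribute to roots; other lines are dominated. Here the surviving (envelope) indices are i = 3, i = 2, i = 1, i = 0.
Intersections between consecutive envelope lines give the roots: for adjacent envelope indices i < j the intersection is x = (a_i − a_j) / (j − i). Reading off the sorted break points: {-2, 6, 8}.
Verification: at each break x_0, at least two indices attain the minimum of min_i(a_i + i · x_0).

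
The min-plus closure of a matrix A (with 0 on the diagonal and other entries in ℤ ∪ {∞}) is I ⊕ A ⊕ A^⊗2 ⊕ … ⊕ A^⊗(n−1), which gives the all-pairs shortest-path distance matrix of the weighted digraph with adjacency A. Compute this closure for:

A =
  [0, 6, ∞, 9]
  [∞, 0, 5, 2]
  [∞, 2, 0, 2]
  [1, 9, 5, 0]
Closure =
  [0, 6, 11, 8]
  [3, 0, 5, 2]
  [3, 2, 0, 2]
  [1, 7, 5, 0]

This is the Floyd-Warshall all-pairs shortest-path computation. For each intermediate vertex k = 0, 1, …, 3, update dist[i][j] ← min(dist[i][j], dist[i][k] + dist[k][j]). The final matrix gives, for each (i, j), the minimum total weight of any directed path from i to j (possibly empty when i = j).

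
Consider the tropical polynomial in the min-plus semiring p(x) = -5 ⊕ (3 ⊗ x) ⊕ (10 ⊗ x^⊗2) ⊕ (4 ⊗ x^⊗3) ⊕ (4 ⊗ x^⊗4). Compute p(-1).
p(-1) = -5

A tropical monomial a ⊗ x^⊗i evaluates to a + i · x. Evaluating each term at x = -1:
  Term 0 contributes -5 + 0 · -1 = -5
  Term 1 contributes 3 + 1 · -1 = 2
  Term 2 contributes 10 + 2 · -1 = 8
  Term 3 contributes 4 + 3 · -1 = 1
  Term 4 contributes 4 + 4 · -1 = 0
p(-1) = ⊕ of these = min[-5, 2, 8, 1, 0] = -5.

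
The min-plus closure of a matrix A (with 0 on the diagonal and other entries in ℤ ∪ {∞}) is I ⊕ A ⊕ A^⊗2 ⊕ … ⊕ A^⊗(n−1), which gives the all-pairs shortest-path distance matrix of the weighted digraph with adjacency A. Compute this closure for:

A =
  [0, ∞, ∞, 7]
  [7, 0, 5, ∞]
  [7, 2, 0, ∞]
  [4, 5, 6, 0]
Closure =
  [0, 12, 13, 7]
  [7, 0, 5, 14]
  [7, 2, 0, 14]
  [4, 5, 6, 0]

This is the Floyd-Warshall all-pairs shortest-path computation. For each intermediate vertex k = 0, 1, …, 3, update dist[i][j] ← min(dist[i][j], dist[i][k] + dist[k][j]). The final matrix gives, for each (i, j), the minimum total weight of any directed path from i to j (possibly empty when i = j).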